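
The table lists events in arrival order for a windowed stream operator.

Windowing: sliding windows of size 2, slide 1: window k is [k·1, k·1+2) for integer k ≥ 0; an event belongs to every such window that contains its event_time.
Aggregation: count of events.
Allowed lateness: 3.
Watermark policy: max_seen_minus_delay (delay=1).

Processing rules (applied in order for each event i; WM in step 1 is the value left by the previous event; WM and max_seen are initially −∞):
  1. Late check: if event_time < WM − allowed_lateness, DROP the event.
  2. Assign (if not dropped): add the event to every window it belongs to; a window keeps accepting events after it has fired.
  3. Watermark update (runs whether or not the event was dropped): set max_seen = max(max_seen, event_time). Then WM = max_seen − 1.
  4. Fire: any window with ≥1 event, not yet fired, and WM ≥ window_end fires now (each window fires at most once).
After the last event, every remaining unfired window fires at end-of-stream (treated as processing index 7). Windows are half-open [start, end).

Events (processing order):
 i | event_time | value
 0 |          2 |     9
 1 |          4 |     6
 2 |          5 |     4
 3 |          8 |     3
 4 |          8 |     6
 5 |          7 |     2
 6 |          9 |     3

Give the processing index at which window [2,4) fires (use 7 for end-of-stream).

2

i=0 t=2 v=9: → [2,4),[1,3); WM=1
i=1 t=4 v=6: → [4,6),[3,5); WM=3; [1,3) fires=1
i=2 t=5 v=4: → [5,7),[4,6); WM=4; [2,4) fires=1
i=3 t=8 v=3: → [8,10),[7,9); WM=7; [3,5) fires=1 [4,6) fires=2 [5,7) fires=1
i=4 t=8 v=6: → [8,10),[7,9); WM=7
i=5 t=7 v=2: → [7,9),[6,8); WM=7
i=6 t=9 v=3: → [9,11),[8,10); WM=8; [6,8) fires=1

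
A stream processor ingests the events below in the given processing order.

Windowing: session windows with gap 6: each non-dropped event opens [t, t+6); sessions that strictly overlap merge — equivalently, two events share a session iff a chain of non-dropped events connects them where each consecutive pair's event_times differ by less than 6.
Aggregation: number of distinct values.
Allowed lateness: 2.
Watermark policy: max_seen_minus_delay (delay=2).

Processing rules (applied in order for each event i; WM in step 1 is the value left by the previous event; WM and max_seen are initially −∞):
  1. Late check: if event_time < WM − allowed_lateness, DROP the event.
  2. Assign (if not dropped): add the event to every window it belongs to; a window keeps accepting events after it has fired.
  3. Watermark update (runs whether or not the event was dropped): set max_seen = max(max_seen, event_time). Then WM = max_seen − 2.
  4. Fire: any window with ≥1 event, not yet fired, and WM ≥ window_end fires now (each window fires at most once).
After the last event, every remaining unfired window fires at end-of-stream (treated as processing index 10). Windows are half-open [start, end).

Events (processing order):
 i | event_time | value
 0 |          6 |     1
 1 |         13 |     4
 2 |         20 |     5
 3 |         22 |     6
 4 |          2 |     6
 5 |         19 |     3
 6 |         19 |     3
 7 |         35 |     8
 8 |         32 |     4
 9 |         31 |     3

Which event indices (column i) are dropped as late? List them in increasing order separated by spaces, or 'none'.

4

i=0 t=6 v=1: → [6,12); WM=4
i=1 t=13 v=4: → [13,19); WM=11
i=2 t=20 v=5: → [20,26); WM=18
i=3 t=22 v=6: → [20,28); WM=20
i=4 t=2 v=6: DROP (t<20-2); WM=20
i=5 t=19 v=3: → [19,28); WM=20
i=6 t=19 v=3: → [19,28); WM=20
i=7 t=35 v=8: → [35,41); WM=33
i=8 t=32 v=4: → [32,41); WM=33
i=9 t=31 v=3: → [31,41); WM=33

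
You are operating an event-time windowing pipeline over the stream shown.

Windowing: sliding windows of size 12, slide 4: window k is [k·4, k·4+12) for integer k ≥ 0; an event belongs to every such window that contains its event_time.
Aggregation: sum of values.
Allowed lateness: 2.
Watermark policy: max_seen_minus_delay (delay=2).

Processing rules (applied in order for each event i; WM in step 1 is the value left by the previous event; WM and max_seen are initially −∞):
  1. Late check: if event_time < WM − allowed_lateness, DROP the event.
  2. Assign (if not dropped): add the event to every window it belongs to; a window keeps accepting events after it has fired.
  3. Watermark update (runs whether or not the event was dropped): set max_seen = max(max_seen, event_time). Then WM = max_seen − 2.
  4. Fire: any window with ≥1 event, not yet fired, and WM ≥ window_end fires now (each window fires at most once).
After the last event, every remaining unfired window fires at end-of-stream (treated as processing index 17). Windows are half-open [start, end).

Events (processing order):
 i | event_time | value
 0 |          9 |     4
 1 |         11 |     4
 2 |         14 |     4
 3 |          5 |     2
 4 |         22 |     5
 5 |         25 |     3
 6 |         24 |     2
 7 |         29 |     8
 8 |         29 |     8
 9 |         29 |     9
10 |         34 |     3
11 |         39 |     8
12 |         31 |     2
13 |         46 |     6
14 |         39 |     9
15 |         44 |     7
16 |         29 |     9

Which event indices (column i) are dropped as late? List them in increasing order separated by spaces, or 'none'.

i=0 t=9 v=4: → [8,20),[4,16),[0,12); WM=7
i=1 t=11 v=4: → [8,20),[4,16),[0,12); WM=9
i=2 t=14 v=4: → [12,24),[8,20),[4,16); WM=12; [0,12) fires=8
i=3 t=5 v=2: DROP (t<12-2); WM=12
i=4 t=22 v=5: → [20,32),[16,28),[12,24); WM=20; [4,16) fires=12 [8,20) fires=12
i=5 t=25 v=3: → [24,36),[20,32),[16,28); WM=23
i=6 t=24 v=2: → [24,36),[20,32),[16,28); WM=23
i=7 t=29 v=8: → [28,40),[24,36),[20,32); WM=27; [12,24) fires=9
i=8 t=29 v=8: → [28,40),[24,36),[20,32); WM=27
i=9 t=29 v=9: → [28,40),[24,36),[20,32); WM=27
i=10 t=34 v=3: → [32,44),[28,40),[24,36); WM=32; [16,28) fires=10 [20,32) fires=35
i=11 t=39 v=8: → [36,48),[32,44),[28,40); WM=37; [24,36) fires=33
i=12 t=31 v=2: DROP (t<37-2); WM=37
i=13 t=46 v=6: → [44,56),[40,52),[36,48); WM=44; [28,40) fires=36 [32,44) fires=11
i=14 t=39 v=9: DROP (t<44-2); WM=44
i=15 t=44 v=7: → [44,56),[40,52),[36,48); WM=44
i=16 t=29 v=9: DROP (t<44-2); WM=44

3 12 14 16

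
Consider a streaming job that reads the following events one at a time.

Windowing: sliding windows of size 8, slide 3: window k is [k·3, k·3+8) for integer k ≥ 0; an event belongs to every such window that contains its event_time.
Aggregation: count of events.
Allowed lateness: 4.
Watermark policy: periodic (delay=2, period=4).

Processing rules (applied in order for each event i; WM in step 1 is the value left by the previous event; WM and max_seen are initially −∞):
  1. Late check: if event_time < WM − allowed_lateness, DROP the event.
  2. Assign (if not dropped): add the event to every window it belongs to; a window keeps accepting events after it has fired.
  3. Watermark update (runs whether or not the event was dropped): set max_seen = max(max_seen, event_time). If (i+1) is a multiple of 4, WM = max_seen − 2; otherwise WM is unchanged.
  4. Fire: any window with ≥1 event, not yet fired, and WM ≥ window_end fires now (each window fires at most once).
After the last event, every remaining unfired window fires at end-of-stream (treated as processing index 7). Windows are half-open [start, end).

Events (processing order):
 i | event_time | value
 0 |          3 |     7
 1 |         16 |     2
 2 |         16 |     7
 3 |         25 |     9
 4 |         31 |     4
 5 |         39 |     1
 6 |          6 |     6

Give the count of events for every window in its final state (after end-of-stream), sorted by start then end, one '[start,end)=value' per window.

i=0 t=3 v=7: → [3,11),[0,8); WM=−∞
i=1 t=16 v=2: → [15,23),[12,20),[9,17); WM=−∞
i=2 t=16 v=7: → [15,23),[12,20),[9,17); WM=−∞
i=3 t=25 v=9: → [24,32),[21,29),[18,26); WM=23; [0,8) fires=1 [3,11) fires=1 [9,17) fires=2 [12,20) fires=2 [15,23) fires=2
i=4 t=31 v=4: → [30,38),[27,35),[24,32); WM=23
i=5 t=39 v=1: → [39,47),[36,44),[33,41); WM=23
i=6 t=6 v=6: DROP (t<23-4); WM=23

[0,8)=1 [3,11)=1 [9,17)=2 [12,20)=2 [15,23)=2 [18,26)=1 [21,29)=1 [24,32)=2 [27,35)=1 [30,38)=1 [33,41)=1 [36,44)=1 [39,47)=1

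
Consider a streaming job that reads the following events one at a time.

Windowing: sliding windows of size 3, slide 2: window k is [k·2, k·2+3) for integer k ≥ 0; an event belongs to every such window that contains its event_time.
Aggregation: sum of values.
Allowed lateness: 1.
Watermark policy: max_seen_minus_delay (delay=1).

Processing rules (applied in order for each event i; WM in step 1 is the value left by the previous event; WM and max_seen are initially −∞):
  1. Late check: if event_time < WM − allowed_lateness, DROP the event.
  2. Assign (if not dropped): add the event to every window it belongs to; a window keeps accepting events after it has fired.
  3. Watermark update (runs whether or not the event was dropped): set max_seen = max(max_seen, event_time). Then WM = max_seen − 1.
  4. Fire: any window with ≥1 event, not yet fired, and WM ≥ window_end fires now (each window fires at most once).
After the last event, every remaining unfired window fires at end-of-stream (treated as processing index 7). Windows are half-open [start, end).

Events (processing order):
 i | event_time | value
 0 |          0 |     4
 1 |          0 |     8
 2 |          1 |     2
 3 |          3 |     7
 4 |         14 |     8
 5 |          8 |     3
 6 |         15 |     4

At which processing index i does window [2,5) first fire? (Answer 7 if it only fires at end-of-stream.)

4

i=0 t=0 v=4: → [0,3); WM=-1
i=1 t=0 v=8: → [0,3); WM=-1
i=2 t=1 v=2: → [0,3); WM=0
i=3 t=3 v=7: → [2,5); WM=2
i=4 t=14 v=8: → [14,17),[12,15); WM=13; [0,3) fires=14 [2,5) fires=7
i=5 t=8 v=3: DROP (t<13-1); WM=13
i=6 t=15 v=4: → [14,17); WM=14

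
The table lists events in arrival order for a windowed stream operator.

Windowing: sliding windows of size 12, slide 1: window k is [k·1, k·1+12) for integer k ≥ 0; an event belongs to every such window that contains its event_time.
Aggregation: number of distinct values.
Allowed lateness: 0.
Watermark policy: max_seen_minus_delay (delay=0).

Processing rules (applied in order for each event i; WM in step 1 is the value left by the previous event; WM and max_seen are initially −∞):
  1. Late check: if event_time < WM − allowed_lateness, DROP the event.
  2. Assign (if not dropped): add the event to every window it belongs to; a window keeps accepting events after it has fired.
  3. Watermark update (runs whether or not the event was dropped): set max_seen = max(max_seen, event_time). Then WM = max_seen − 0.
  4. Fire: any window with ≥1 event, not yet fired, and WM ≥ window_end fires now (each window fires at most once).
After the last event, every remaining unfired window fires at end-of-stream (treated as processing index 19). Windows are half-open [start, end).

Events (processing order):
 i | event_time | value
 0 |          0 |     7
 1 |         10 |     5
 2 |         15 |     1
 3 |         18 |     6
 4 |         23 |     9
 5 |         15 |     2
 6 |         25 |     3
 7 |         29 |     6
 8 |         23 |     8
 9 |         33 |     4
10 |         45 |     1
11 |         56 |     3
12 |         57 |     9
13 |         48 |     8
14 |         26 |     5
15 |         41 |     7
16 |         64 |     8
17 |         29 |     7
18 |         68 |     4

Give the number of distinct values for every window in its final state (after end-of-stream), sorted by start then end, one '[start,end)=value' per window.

i=0 t=0 v=7: → [0,12); WM=0
i=1 t=10 v=5: → [10,22),[9,21),[8,20),[7,19),[6,18),[5,17),[4,16),[3,15),[2,14),[1,13),[0,12); WM=10
i=2 t=15 v=1: → [15,27),[14,26),[13,25),[12,24),[11,23),[10,22),[9,21),[8,20),[7,19),[6,18),[5,17),[4,16); WM=15; [0,12) fires=2 [1,13) fires=1 [2,14) fires=1 [3,15) fires=1
i=3 t=18 v=6: → [18,30),[17,29),[16,28),[15,27),[14,26),[13,25),[12,24),[11,23),[10,22),[9,21),[8,20),[7,19); WM=18; [4,16) fires=2 [5,17) fires=2 [6,18) fires=2
i=4 t=23 v=9: → [23,35),[22,34),[21,33),[20,32),[19,31),[18,30),[17,29),[16,28),[15,27),[14,26),[13,25),[12,24); WM=23; [7,19) fires=3 [8,20) fires=3 [9,21) fires=3 [10,22) fires=3 [11,23) fires=2
i=5 t=15 v=2: DROP (t<23-0); WM=23
i=6 t=25 v=3: → [25,37),[24,36),[23,35),[22,34),[21,33),[20,32),[19,31),[18,30),[17,29),[16,28),[15,27),[14,26); WM=25; [12,24) fires=3 [13,25) fires=3
i=7 t=29 v=6: → [29,41),[28,40),[27,39),[26,38),[25,37),[24,36),[23,35),[22,34),[21,33),[20,32),[19,31),[18,30); WM=29; [14,26) fires=4 [15,27) fires=4 [16,28) fires=3 [17,29) fires=3
i=8 t=23 v=8: DROP (t<29-0); WM=29
i=9 t=33 v=4: → [33,45),[32,44),[31,43),[30,42),[29,41),[28,40),[27,39),[26,38),[25,37),[24,36),[23,35),[22,34); WM=33; [18,30) fires=3 [19,31) fires=3 [20,32) fires=3 [21,33) fires=3
i=10 t=45 v=1: → [45,57),[44,56),[43,55),[42,54),[41,53),[40,52),[39,51),[38,50),[37,49),[36,48),[35,47),[34,46); WM=45; [22,34) fires=4 [23,35) fires=4 [24,36) fires=3 [25,37) fires=3 [26,38) fires=2 [27,39) fires=2 [28,40) fires=2 [29,41) fires=2 [30,42) fires=1 [31,43) fires=1 [32,44) fires=1 [33,45) fires=1
i=11 t=56 v=3: → [56,68),[55,67),[54,66),[53,65),[52,64),[51,63),[50,62),[49,61),[48,60),[47,59),[46,58),[45,57); WM=56; [34,46) fires=1 [35,47) fires=1 [36,48) fires=1 [37,49) fires=1 [38,50) fires=1 [39,51) fires=1 [40,52) fires=1 [41,53) fires=1 [42,54) fires=1 [43,55) fires=1 [44,56) fires=1
i=12 t=57 v=9: → [57,69),[56,68),[55,67),[54,66),[53,65),[52,64),[51,63),[50,62),[49,61),[48,60),[47,59),[46,58); WM=57; [45,57) fires=2
i=13 t=48 v=8: DROP (t<57-0); WM=57
i=14 t=26 v=5: DROP (t<57-0); WM=57
i=15 t=41 v=7: DROP (t<57-0); WM=57
i=16 t=64 v=8: → [64,76),[63,75),[62,74),[61,73),[60,72),[59,71),[58,70),[57,69),[56,68),[55,67),[54,66),[53,65); WM=64; [46,58) fires=2 [47,59) fires=2 [48,60) fires=2 [49,61) fires=2 [50,62) fires=2 [51,63) fires=2 [52,64) fires=2
i=17 t=29 v=7: DROP (t<64-0); WM=64
i=18 t=68 v=4: → [68,80),[67,79),[66,78),[65,77),[64,76),[63,75),[62,74),[61,73),[60,72),[59,71),[58,70),[57,69); WM=68; [53,65) fires=3 [54,66) fires=3 [55,67) fires=3 [56,68) fires=3

[0,12)=2 [1,13)=1 [2,14)=1 [3,15)=1 [4,16)=2 [5,17)=2 [6,18)=2 [7,19)=3 [8,20)=3 [9,21)=3 [10,22)=3 [11,23)=2 [12,24)=3 [13,25)=3 [14,26)=4 [15,27)=4 [16,28)=3 [17,29)=3 [18,30)=3 [19,31)=3 [20,32)=3 [21,33)=3 [22,34)=4 [23,35)=4 [24,36)=3 [25,37)=3 [26,38)=2 [27,39)=2 [28,40)=2 [29,41)=2 [30,42)=1 [31,43)=1 [32,44)=1 [33,45)=1 [34,46)=1 [35,47)=1 [36,48)=1 [37,49)=1 [38,50)=1 [39,51)=1 [40,52)=1 [41,53)=1 [42,54)=1 [43,55)=1 [44,56)=1 [45,57)=2 [46,58)=2 [47,59)=2 [48,60)=2 [49,61)=2 [50,62)=2 [51,63)=2 [52,64)=2 [53,65)=3 [54,66)=3 [55,67)=3 [56,68)=3 [57,69)=3 [58,70)=2 [59,71)=2 [60,72)=2 [61,73)=2 [62,74)=2 [63,75)=2 [64,76)=2 [65,77)=1 [66,78)=1 [67,79)=1 [68,80)=1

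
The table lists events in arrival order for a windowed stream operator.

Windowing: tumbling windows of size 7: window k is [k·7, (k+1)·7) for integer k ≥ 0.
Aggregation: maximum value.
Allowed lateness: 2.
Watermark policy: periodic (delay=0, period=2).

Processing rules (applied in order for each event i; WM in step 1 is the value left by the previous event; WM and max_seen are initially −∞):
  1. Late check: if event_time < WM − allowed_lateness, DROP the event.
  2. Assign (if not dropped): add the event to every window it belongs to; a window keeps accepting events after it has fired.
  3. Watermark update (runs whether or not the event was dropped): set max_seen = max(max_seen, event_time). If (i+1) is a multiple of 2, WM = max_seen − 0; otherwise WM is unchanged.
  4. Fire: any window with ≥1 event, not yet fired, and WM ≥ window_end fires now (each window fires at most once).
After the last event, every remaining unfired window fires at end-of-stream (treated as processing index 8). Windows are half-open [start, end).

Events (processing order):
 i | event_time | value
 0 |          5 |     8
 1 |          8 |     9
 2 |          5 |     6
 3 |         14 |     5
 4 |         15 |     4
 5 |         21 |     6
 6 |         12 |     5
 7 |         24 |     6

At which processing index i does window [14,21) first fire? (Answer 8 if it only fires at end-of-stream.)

5

i=0 t=5 v=8: → [0,7); WM=−∞
i=1 t=8 v=9: → [7,14); WM=8; [0,7) fires=8
i=2 t=5 v=6: DROP (t<8-2); WM=8
i=3 t=14 v=5: → [14,21); WM=14; [7,14) fires=9
i=4 t=15 v=4: → [14,21); WM=14
i=5 t=21 v=6: → [21,28); WM=21; [14,21) fires=5
i=6 t=12 v=5: DROP (t<21-2); WM=21
i=7 t=24 v=6: → [21,28); WM=24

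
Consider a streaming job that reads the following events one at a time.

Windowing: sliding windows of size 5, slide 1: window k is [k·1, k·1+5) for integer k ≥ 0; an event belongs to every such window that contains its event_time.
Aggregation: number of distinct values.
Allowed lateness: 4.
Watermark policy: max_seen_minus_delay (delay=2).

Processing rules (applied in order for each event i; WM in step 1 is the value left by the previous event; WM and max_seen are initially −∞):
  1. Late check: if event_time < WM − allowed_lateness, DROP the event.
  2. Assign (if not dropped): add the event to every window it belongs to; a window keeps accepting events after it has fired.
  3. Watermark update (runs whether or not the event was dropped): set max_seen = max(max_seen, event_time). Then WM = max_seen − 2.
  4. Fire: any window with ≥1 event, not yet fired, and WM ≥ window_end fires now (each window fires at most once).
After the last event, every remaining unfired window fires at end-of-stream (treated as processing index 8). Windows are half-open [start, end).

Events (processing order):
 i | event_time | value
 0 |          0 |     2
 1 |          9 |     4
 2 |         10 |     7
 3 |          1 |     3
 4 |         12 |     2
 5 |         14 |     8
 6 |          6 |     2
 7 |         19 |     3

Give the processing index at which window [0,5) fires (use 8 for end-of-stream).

1

i=0 t=0 v=2: → [0,5); WM=-2
i=1 t=9 v=4: → [9,14),[8,13),[7,12),[6,11),[5,10); WM=7; [0,5) fires=1
i=2 t=10 v=7: → [10,15),[9,14),[8,13),[7,12),[6,11); WM=8
i=3 t=1 v=3: DROP (t<8-4); WM=8
i=4 t=12 v=2: → [12,17),[11,16),[10,15),[9,14),[8,13); WM=10; [5,10) fires=1
i=5 t=14 v=8: → [14,19),[13,18),[12,17),[11,16),[10,15); WM=12; [6,11) fires=2 [7,12) fires=2
i=6 t=6 v=2: DROP (t<12-4); WM=12
i=7 t=19 v=3: → [19,24),[18,23),[17,22),[16,21),[15,20); WM=17; [8,13) fires=3 [9,14) fires=3 [10,15) fires=3 [11,16) fires=2 [12,17) fires=2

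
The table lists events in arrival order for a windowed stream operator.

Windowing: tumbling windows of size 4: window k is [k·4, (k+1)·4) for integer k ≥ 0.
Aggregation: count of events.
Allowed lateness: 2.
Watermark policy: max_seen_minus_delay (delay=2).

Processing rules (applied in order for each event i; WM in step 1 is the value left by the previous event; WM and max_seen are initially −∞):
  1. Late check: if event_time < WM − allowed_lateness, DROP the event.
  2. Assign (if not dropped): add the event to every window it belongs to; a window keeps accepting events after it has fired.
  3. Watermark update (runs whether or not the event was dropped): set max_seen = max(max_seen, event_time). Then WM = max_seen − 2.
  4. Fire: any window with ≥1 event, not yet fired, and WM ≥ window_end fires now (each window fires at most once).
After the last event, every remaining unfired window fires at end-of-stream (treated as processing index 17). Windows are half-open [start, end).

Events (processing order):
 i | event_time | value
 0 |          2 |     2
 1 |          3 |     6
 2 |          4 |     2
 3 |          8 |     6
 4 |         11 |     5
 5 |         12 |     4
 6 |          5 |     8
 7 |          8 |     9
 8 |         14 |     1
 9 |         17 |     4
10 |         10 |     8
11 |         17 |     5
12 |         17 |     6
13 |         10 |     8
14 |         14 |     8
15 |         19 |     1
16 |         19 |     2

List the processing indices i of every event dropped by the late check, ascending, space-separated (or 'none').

i=0 t=2 v=2: → [0,4); WM=0
i=1 t=3 v=6: → [0,4); WM=1
i=2 t=4 v=2: → [4,8); WM=2
i=3 t=8 v=6: → [8,12); WM=6; [0,4) fires=2
i=4 t=11 v=5: → [8,12); WM=9; [4,8) fires=1
i=5 t=12 v=4: → [12,16); WM=10
i=6 t=5 v=8: DROP (t<10-2); WM=10
i=7 t=8 v=9: → [8,12); WM=10
i=8 t=14 v=1: → [12,16); WM=12; [8,12) fires=3
i=9 t=17 v=4: → [16,20); WM=15
i=10 t=10 v=8: DROP (t<15-2); WM=15
i=11 t=17 v=5: → [16,20); WM=15
i=12 t=17 v=6: → [16,20); WM=15
i=13 t=10 v=8: DROP (t<15-2); WM=15
i=14 t=14 v=8: → [12,16); WM=15
i=15 t=19 v=1: → [16,20); WM=17; [12,16) fires=3
i=16 t=19 v=2: → [16,20); WM=17

6 10 13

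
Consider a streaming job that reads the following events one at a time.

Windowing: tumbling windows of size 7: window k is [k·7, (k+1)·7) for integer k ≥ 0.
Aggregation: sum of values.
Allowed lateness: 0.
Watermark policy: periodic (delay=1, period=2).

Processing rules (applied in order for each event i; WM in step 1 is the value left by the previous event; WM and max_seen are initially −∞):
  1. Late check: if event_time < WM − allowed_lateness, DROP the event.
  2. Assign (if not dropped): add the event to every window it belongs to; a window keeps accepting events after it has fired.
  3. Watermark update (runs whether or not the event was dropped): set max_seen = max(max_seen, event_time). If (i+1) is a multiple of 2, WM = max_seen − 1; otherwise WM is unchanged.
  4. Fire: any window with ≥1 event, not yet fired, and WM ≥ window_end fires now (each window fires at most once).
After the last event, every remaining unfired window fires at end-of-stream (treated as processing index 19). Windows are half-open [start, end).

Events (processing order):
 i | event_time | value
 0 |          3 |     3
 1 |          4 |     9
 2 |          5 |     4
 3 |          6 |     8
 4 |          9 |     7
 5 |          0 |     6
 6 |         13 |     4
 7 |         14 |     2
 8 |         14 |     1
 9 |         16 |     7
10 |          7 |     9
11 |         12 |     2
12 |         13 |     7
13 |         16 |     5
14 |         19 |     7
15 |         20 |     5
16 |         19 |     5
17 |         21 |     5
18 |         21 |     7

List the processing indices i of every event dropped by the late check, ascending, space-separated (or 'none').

5 10 11 12

i=0 t=3 v=3: → [0,7); WM=−∞
i=1 t=4 v=9: → [0,7); WM=3
i=2 t=5 v=4: → [0,7); WM=3
i=3 t=6 v=8: → [0,7); WM=5
i=4 t=9 v=7: → [7,14); WM=5
i=5 t=0 v=6: DROP (t<5-0); WM=8; [0,7) fires=24
i=6 t=13 v=4: → [7,14); WM=8
i=7 t=14 v=2: → [14,21); WM=13
i=8 t=14 v=1: → [14,21); WM=13
i=9 t=16 v=7: → [14,21); WM=15; [7,14) fires=11
i=10 t=7 v=9: DROP (t<15-0); WM=15
i=11 t=12 v=2: DROP (t<15-0); WM=15
i=12 t=13 v=7: DROP (t<15-0); WM=15
i=13 t=16 v=5: → [14,21); WM=15
i=14 t=19 v=7: → [14,21); WM=15
i=15 t=20 v=5: → [14,21); WM=19
i=16 t=19 v=5: → [14,21); WM=19
i=17 t=21 v=5: → [21,28); WM=20
i=18 t=21 v=7: → [21,28); WM=20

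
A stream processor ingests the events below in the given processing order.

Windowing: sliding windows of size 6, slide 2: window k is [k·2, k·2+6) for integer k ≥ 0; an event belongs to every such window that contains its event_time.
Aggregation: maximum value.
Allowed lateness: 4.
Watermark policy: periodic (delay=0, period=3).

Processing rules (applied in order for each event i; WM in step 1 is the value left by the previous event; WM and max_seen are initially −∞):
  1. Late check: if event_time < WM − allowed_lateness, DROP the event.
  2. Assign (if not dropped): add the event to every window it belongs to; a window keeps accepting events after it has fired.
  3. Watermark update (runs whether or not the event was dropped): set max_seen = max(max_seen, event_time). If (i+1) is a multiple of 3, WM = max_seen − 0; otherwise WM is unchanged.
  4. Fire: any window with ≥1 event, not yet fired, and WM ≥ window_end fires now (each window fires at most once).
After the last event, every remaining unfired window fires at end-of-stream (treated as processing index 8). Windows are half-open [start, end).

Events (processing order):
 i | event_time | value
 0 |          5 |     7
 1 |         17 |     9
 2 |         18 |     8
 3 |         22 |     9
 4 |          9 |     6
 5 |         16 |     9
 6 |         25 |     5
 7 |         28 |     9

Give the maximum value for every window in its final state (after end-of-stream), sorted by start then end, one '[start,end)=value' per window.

i=0 t=5 v=7: → [4,10),[2,8),[0,6); WM=−∞
i=1 t=17 v=9: → [16,22),[14,20),[12,18); WM=−∞
i=2 t=18 v=8: → [18,24),[16,22),[14,20); WM=18; [0,6) fires=7 [2,8) fires=7 [4,10) fires=7 [12,18) fires=9
i=3 t=22 v=9: → [22,28),[20,26),[18,24); WM=18
i=4 t=9 v=6: DROP (t<18-4); WM=18
i=5 t=16 v=9: → [16,22),[14,20),[12,18); WM=22; [14,20) fires=9 [16,22) fires=9
i=6 t=25 v=5: → [24,30),[22,28),[20,26); WM=22
i=7 t=28 v=9: → [28,34),[26,32),[24,30); WM=22

[0,6)=7 [2,8)=7 [4,10)=7 [12,18)=9 [14,20)=9 [16,22)=9 [18,24)=9 [20,26)=9 [22,28)=9 [24,30)=9 [26,32)=9 [28,34)=9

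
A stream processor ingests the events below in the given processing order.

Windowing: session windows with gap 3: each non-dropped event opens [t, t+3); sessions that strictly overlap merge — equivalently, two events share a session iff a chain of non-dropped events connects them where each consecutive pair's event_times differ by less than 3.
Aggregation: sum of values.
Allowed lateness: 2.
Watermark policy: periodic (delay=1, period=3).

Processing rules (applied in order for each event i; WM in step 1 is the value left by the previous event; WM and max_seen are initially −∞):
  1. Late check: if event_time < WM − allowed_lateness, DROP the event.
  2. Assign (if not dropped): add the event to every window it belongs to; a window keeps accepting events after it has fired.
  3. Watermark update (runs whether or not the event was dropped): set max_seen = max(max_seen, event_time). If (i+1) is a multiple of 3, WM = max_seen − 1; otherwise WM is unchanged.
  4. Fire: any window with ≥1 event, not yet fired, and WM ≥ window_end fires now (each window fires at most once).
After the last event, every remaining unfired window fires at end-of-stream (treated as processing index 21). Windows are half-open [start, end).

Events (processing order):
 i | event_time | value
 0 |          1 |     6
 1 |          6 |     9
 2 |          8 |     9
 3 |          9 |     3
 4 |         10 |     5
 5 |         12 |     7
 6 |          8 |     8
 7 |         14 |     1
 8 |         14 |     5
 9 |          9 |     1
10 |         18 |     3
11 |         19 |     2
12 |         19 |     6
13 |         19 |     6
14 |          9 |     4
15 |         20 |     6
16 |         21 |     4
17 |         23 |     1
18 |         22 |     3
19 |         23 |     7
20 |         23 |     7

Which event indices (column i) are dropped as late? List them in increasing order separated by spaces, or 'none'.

6 9 14

i=0 t=1 v=6: → [1,4); WM=−∞
i=1 t=6 v=9: → [6,9); WM=−∞
i=2 t=8 v=9: → [6,11); WM=7
i=3 t=9 v=3: → [6,12); WM=7
i=4 t=10 v=5: → [6,13); WM=7
i=5 t=12 v=7: → [6,15); WM=11
i=6 t=8 v=8: DROP (t<11-2); WM=11
i=7 t=14 v=1: → [6,17); WM=11
i=8 t=14 v=5: → [6,17); WM=13
i=9 t=9 v=1: DROP (t<13-2); WM=13
i=10 t=18 v=3: → [18,21); WM=13
i=11 t=19 v=2: → [18,22); WM=18
i=12 t=19 v=6: → [18,22); WM=18
i=13 t=19 v=6: → [18,22); WM=18
i=14 t=9 v=4: DROP (t<18-2); WM=18
i=15 t=20 v=6: → [18,23); WM=18
i=16 t=21 v=4: → [18,24); WM=18
i=17 t=23 v=1: → [18,26); WM=22
i=18 t=22 v=3: → [18,26); WM=22
i=19 t=23 v=7: → [18,26); WM=22
i=20 t=23 v=7: → [18,26); WM=22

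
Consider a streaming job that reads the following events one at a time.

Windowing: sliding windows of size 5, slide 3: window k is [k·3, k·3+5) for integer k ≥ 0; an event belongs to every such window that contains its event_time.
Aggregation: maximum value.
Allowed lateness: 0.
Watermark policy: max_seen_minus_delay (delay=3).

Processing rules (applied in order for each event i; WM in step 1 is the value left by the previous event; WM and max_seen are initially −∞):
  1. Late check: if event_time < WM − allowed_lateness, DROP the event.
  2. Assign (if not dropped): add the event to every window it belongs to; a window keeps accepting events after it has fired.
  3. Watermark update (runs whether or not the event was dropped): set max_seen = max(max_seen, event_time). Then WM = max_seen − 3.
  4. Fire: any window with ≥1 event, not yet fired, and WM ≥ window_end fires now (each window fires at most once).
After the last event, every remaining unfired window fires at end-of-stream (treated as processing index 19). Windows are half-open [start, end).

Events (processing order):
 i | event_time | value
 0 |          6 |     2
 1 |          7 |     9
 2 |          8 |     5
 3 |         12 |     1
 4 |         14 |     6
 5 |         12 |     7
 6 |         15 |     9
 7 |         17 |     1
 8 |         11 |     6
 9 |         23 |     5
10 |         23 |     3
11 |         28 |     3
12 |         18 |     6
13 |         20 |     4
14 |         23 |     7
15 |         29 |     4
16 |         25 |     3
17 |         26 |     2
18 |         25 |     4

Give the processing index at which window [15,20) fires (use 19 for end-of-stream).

i=0 t=6 v=2: → [6,11),[3,8); WM=3
i=1 t=7 v=9: → [6,11),[3,8); WM=4
i=2 t=8 v=5: → [6,11); WM=5
i=3 t=12 v=1: → [12,17),[9,14); WM=9; [3,8) fires=9
i=4 t=14 v=6: → [12,17); WM=11; [6,11) fires=9
i=5 t=12 v=7: → [12,17),[9,14); WM=11
i=6 t=15 v=9: → [15,20),[12,17); WM=12
i=7 t=17 v=1: → [15,20); WM=14; [9,14) fires=7
i=8 t=11 v=6: DROP (t<14-0); WM=14
i=9 t=23 v=5: → [21,26); WM=20; [12,17) fires=9 [15,20) fires=9
i=10 t=23 v=3: → [21,26); WM=20
i=11 t=28 v=3: → [27,32),[24,29); WM=25
i=12 t=18 v=6: DROP (t<25-0); WM=25
i=13 t=20 v=4: DROP (t<25-0); WM=25
i=14 t=23 v=7: DROP (t<25-0); WM=25
i=15 t=29 v=4: → [27,32); WM=26; [21,26) fires=5
i=16 t=25 v=3: DROP (t<26-0); WM=26
i=17 t=26 v=2: → [24,29); WM=26
i=18 t=25 v=4: DROP (t<26-0); WM=26

9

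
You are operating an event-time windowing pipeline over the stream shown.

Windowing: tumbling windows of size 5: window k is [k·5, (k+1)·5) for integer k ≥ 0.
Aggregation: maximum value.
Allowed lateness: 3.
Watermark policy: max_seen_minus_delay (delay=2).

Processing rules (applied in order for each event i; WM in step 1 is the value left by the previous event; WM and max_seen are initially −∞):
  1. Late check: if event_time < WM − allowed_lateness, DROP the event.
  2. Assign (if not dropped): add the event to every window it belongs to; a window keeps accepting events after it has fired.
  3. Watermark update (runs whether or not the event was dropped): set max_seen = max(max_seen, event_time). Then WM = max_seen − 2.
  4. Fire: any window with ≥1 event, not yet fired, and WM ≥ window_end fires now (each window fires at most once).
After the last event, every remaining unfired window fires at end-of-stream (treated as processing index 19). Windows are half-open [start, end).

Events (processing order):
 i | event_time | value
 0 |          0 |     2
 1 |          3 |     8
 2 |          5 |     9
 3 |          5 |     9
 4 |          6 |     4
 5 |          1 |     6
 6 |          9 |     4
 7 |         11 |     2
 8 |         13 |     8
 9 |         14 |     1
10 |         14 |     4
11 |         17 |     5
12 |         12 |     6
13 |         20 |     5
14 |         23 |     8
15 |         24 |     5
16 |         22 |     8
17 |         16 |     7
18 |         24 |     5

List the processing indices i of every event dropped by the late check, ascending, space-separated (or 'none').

17

i=0 t=0 v=2: → [0,5); WM=-2
i=1 t=3 v=8: → [0,5); WM=1
i=2 t=5 v=9: → [5,10); WM=3
i=3 t=5 v=9: → [5,10); WM=3
i=4 t=6 v=4: → [5,10); WM=4
i=5 t=1 v=6: → [0,5); WM=4
i=6 t=9 v=4: → [5,10); WM=7; [0,5) fires=8
i=7 t=11 v=2: → [10,15); WM=9
i=8 t=13 v=8: → [10,15); WM=11; [5,10) fires=9
i=9 t=14 v=1: → [10,15); WM=12
i=10 t=14 v=4: → [10,15); WM=12
i=11 t=17 v=5: → [15,20); WM=15; [10,15) fires=8
i=12 t=12 v=6: → [10,15); WM=15
i=13 t=20 v=5: → [20,25); WM=18
i=14 t=23 v=8: → [20,25); WM=21; [15,20) fires=5
i=15 t=24 v=5: → [20,25); WM=22
i=16 t=22 v=8: → [20,25); WM=22
i=17 t=16 v=7: DROP (t<22-3); WM=22
i=18 t=24 v=5: → [20,25); WM=22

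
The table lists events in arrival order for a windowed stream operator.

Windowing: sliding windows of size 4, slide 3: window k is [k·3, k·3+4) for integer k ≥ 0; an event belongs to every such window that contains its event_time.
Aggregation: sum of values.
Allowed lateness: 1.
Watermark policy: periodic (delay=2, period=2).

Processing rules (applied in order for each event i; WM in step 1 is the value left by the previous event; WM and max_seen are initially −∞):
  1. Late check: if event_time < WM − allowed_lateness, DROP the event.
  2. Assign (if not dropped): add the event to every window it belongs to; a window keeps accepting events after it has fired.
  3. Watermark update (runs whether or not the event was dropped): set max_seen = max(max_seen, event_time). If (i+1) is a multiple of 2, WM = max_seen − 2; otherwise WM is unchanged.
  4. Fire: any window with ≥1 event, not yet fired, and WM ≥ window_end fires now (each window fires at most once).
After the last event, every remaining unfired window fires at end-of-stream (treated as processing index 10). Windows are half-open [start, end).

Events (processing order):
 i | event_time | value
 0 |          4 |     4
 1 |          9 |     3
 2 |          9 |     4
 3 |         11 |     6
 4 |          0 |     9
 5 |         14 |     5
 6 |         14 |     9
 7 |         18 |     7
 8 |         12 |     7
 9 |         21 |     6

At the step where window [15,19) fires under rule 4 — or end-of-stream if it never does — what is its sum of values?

i=0 t=4 v=4: → [3,7); WM=−∞
i=1 t=9 v=3: → [9,13),[6,10); WM=7; [3,7) fires=4
i=2 t=9 v=4: → [9,13),[6,10); WM=7
i=3 t=11 v=6: → [9,13); WM=9
i=4 t=0 v=9: DROP (t<9-1); WM=9
i=5 t=14 v=5: → [12,16); WM=12; [6,10) fires=7
i=6 t=14 v=9: → [12,16); WM=12
i=7 t=18 v=7: → [18,22),[15,19); WM=16; [9,13) fires=13 [12,16) fires=14
i=8 t=12 v=7: DROP (t<16-1); WM=16
i=9 t=21 v=6: → [21,25),[18,22); WM=19; [15,19) fires=7

7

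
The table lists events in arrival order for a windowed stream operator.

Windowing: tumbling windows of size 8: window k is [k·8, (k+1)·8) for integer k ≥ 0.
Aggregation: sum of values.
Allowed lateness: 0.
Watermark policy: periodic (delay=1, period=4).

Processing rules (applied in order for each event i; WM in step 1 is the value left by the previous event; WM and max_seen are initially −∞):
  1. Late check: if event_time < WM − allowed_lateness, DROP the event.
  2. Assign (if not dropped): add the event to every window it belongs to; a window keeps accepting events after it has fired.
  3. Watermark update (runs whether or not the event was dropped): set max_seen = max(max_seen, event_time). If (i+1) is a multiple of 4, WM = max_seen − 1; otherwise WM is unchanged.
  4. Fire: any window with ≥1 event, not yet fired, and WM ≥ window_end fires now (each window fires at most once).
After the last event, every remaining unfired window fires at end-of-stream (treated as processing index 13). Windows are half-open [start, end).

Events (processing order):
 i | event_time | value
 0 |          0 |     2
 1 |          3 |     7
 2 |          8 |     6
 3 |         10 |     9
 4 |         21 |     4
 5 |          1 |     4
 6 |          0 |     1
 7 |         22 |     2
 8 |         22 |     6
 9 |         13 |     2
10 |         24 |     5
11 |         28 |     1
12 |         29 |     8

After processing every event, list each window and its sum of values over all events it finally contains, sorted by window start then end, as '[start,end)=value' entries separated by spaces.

i=0 t=0 v=2: → [0,8); WM=−∞
i=1 t=3 v=7: → [0,8); WM=−∞
i=2 t=8 v=6: → [8,16); WM=−∞
i=3 t=10 v=9: → [8,16); WM=9; [0,8) fires=9
i=4 t=21 v=4: → [16,24); WM=9
i=5 t=1 v=4: DROP (t<9-0); WM=9
i=6 t=0 v=1: DROP (t<9-0); WM=9
i=7 t=22 v=2: → [16,24); WM=21; [8,16) fires=15
i=8 t=22 v=6: → [16,24); WM=21
i=9 t=13 v=2: DROP (t<21-0); WM=21
i=10 t=24 v=5: → [24,32); WM=21
i=11 t=28 v=1: → [24,32); WM=27; [16,24) fires=12
i=12 t=29 v=8: → [24,32); WM=27

[0,8)=9 [8,16)=15 [16,24)=12 [24,32)=14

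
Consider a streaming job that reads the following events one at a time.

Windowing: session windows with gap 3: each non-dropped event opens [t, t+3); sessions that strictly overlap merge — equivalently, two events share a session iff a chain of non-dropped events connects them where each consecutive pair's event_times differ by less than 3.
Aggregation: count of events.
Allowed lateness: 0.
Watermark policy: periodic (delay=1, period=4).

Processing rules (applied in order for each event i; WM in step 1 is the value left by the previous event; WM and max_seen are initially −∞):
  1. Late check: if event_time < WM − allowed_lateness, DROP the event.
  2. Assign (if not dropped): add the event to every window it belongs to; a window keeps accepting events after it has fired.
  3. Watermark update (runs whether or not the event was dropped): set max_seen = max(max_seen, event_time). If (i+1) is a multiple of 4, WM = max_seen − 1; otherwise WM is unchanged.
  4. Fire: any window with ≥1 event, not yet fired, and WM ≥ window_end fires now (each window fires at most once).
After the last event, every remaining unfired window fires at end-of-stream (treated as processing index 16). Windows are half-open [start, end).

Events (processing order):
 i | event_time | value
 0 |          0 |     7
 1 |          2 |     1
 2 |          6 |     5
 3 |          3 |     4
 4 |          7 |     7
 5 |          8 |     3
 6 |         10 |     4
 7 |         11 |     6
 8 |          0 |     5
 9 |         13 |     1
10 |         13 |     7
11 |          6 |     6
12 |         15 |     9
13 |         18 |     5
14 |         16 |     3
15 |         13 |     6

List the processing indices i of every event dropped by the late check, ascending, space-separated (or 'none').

i=0 t=0 v=7: → [0,3); WM=−∞
i=1 t=2 v=1: → [0,5); WM=−∞
i=2 t=6 v=5: → [6,9); WM=−∞
i=3 t=3 v=4: → [0,6); WM=5
i=4 t=7 v=7: → [6,10); WM=5
i=5 t=8 v=3: → [6,11); WM=5
i=6 t=10 v=4: → [6,13); WM=5
i=7 t=11 v=6: → [6,14); WM=10
i=8 t=0 v=5: DROP (t<10-0); WM=10
i=9 t=13 v=1: → [6,16); WM=10
i=10 t=13 v=7: → [6,16); WM=10
i=11 t=6 v=6: DROP (t<10-0); WM=12
i=12 t=15 v=9: → [6,18); WM=12
i=13 t=18 v=5: → [18,21); WM=12
i=14 t=16 v=3: → [6,21); WM=12
i=15 t=13 v=6: → [6,21); WM=17

8 11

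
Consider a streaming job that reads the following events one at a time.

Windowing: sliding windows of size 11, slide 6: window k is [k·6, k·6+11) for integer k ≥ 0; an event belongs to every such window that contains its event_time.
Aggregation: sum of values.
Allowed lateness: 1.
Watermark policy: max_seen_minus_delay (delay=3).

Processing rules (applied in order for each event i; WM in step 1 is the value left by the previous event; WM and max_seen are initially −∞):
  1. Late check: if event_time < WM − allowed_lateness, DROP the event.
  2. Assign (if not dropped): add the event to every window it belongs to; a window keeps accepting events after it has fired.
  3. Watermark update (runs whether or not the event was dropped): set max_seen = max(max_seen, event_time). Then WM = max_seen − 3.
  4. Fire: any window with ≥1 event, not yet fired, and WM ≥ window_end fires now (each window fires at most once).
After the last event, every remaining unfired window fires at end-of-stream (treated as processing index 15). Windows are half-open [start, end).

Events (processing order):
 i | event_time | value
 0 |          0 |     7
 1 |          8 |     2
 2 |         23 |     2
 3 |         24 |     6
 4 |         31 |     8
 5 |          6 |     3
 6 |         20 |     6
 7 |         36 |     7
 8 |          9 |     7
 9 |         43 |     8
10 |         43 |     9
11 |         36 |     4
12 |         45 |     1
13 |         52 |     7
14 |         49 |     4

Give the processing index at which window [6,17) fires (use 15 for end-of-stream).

i=0 t=0 v=7: → [0,11); WM=-3
i=1 t=8 v=2: → [6,17),[0,11); WM=5
i=2 t=23 v=2: → [18,29); WM=20; [0,11) fires=9 [6,17) fires=2
i=3 t=24 v=6: → [24,35),[18,29); WM=21
i=4 t=31 v=8: → [30,41),[24,35); WM=28
i=5 t=6 v=3: DROP (t<28-1); WM=28
i=6 t=20 v=6: DROP (t<28-1); WM=28
i=7 t=36 v=7: → [36,47),[30,41); WM=33; [18,29) fires=8
i=8 t=9 v=7: DROP (t<33-1); WM=33
i=9 t=43 v=8: → [42,53),[36,47); WM=40; [24,35) fires=14
i=10 t=43 v=9: → [42,53),[36,47); WM=40
i=11 t=36 v=4: DROP (t<40-1); WM=40
i=12 t=45 v=1: → [42,53),[36,47); WM=42; [30,41) fires=15
i=13 t=52 v=7: → [48,59),[42,53); WM=49; [36,47) fires=25
i=14 t=49 v=4: → [48,59),[42,53); WM=49

2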